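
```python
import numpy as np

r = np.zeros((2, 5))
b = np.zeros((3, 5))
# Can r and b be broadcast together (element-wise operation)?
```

No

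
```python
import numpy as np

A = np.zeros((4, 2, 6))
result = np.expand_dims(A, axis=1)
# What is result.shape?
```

(4, 1, 2, 6)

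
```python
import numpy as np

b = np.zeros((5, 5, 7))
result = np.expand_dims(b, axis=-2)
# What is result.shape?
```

(5, 5, 1, 7)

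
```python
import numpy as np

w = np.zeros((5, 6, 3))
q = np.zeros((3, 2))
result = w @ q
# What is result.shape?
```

(5, 6, 2)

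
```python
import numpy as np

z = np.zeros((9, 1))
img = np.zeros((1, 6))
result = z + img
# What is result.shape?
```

(9, 6)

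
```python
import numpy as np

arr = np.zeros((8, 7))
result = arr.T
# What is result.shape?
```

(7, 8)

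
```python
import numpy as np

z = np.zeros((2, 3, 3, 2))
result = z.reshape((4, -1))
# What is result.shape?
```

(4, 9)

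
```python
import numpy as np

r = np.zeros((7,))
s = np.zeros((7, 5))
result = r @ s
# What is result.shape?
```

(5,)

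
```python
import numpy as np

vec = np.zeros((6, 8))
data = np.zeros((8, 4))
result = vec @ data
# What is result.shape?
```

(6, 4)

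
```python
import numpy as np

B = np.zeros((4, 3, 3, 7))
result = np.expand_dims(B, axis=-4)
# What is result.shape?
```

(4, 1, 3, 3, 7)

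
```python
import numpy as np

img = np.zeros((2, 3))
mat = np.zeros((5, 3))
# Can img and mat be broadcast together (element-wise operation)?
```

No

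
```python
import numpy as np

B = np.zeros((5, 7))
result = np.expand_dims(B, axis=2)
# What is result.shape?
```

(5, 7, 1)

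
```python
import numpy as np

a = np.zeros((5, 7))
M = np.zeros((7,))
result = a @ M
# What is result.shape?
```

(5,)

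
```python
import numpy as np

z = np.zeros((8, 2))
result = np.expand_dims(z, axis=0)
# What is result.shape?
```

(1, 8, 2)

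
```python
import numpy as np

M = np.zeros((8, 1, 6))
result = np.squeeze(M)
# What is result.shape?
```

(8, 6)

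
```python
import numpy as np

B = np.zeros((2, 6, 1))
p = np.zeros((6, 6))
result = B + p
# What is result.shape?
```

(2, 6, 6)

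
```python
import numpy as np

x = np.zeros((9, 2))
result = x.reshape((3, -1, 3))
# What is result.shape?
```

(3, 2, 3)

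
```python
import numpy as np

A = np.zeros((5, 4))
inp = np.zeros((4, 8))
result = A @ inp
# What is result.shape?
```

(5, 8)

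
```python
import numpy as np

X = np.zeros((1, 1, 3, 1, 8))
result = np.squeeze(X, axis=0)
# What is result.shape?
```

(1, 3, 1, 8)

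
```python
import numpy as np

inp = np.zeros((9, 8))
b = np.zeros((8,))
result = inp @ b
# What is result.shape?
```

(9,)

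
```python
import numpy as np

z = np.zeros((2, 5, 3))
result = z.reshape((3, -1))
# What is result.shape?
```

(3, 10)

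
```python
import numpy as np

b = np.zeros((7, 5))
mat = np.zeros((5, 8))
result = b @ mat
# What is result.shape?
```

(7, 8)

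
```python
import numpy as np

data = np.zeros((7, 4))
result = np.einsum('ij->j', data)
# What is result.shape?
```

(4,)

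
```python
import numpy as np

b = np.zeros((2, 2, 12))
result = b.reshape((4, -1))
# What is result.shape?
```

(4, 12)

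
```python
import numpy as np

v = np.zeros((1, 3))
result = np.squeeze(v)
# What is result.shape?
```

(3,)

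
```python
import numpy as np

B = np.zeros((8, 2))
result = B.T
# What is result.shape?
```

(2, 8)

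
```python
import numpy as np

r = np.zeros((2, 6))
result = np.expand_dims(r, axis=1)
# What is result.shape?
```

(2, 1, 6)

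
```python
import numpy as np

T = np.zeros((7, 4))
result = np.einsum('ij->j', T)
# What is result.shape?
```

(4,)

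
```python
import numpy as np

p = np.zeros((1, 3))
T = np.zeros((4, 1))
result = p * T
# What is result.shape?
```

(4, 3)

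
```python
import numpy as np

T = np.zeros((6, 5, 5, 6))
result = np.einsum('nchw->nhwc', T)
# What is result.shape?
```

(6, 5, 6, 5)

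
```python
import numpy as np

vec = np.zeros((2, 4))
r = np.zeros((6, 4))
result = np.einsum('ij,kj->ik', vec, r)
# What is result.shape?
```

(2, 6)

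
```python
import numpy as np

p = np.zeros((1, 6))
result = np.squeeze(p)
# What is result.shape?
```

(6,)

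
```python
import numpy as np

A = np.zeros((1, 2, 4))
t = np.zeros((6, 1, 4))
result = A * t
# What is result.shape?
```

(6, 2, 4)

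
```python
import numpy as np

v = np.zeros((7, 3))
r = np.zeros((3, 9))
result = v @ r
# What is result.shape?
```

(7, 9)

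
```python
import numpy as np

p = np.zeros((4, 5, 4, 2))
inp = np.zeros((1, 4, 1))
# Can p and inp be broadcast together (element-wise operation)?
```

Yes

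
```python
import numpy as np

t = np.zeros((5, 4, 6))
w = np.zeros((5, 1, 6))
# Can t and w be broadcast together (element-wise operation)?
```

Yes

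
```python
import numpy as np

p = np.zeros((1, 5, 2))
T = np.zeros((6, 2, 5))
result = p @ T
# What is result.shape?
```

(6, 5, 5)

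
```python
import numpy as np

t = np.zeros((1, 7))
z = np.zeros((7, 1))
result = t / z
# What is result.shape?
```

(7, 7)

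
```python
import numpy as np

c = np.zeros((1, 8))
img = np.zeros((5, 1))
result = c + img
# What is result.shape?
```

(5, 8)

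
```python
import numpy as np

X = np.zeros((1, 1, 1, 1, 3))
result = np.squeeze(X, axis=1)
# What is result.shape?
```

(1, 1, 1, 3)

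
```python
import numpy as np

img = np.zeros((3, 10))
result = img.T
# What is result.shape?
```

(10, 3)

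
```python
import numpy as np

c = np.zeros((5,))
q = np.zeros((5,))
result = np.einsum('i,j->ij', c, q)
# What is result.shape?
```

(5, 5)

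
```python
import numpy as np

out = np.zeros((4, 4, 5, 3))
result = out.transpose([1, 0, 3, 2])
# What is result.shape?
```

(4, 4, 3, 5)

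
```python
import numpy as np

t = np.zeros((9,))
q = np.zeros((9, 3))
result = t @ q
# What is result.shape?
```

(3,)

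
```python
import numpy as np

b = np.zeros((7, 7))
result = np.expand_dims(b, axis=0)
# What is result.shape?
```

(1, 7, 7)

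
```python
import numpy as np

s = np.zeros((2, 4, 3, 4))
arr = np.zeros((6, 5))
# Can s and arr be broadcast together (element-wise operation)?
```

No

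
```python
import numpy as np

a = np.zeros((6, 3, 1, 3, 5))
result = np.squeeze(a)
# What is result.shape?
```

(6, 3, 3, 5)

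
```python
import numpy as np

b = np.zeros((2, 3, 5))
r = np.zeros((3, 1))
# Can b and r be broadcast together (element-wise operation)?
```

Yes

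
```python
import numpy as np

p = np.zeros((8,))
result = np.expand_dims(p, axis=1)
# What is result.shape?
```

(8, 1)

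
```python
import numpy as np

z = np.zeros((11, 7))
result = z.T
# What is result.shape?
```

(7, 11)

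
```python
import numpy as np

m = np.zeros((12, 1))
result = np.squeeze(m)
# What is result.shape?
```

(12,)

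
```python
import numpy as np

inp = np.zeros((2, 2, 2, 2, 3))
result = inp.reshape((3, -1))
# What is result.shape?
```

(3, 16)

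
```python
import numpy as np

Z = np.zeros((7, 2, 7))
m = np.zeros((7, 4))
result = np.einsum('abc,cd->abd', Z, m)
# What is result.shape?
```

(7, 2, 4)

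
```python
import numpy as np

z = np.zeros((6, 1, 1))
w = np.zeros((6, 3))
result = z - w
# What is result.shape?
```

(6, 6, 3)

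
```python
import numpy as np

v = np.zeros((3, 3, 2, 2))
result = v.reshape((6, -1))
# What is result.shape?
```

(6, 6)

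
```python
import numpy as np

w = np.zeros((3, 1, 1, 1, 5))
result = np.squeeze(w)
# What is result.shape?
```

(3, 5)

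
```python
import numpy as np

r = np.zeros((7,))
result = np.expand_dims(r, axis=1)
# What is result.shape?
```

(7, 1)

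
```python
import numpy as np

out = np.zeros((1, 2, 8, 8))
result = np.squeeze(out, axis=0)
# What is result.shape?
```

(2, 8, 8)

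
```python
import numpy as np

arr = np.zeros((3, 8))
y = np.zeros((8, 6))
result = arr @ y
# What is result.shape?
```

(3, 6)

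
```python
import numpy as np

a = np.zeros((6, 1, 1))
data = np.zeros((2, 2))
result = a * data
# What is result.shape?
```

(6, 2, 2)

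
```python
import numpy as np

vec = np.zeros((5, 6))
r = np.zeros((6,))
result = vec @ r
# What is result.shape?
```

(5,)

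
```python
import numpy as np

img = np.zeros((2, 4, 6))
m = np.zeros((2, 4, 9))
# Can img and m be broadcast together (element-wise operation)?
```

No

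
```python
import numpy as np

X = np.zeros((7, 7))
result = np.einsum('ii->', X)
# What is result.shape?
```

()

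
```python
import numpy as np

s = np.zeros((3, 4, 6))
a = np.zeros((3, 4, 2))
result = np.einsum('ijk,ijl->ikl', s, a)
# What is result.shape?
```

(3, 6, 2)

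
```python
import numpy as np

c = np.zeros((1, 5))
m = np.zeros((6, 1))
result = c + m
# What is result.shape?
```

(6, 5)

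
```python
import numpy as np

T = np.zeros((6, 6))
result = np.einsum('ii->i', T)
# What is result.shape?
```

(6,)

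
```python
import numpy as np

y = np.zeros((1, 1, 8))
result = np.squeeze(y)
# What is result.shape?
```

(8,)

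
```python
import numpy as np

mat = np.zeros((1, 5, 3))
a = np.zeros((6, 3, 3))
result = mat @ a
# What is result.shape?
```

(6, 5, 3)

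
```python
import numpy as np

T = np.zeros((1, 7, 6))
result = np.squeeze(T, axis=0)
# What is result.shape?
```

(7, 6)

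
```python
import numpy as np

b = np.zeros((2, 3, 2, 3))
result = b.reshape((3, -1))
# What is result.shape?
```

(3, 12)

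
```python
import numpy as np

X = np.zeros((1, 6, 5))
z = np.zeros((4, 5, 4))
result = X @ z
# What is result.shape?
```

(4, 6, 4)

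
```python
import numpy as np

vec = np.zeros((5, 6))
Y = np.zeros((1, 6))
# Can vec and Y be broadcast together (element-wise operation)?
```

Yes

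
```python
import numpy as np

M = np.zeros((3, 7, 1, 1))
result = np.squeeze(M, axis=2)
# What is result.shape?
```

(3, 7, 1)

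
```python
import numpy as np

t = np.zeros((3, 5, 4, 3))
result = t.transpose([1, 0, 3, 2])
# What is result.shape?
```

(5, 3, 3, 4)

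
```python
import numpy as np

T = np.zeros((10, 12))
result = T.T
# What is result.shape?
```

(12, 10)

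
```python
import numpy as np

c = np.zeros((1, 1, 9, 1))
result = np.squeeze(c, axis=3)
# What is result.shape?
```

(1, 1, 9)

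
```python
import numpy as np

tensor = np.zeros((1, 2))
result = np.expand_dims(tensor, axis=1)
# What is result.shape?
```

(1, 1, 2)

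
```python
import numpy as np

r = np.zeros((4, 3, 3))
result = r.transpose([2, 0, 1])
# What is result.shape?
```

(3, 4, 3)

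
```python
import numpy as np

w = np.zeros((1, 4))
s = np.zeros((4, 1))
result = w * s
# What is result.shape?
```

(4, 4)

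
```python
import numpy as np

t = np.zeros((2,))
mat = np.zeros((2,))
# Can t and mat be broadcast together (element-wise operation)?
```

Yes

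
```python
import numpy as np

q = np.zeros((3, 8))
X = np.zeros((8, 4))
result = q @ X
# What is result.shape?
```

(3, 4)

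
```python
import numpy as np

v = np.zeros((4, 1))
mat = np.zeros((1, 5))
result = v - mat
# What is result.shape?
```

(4, 5)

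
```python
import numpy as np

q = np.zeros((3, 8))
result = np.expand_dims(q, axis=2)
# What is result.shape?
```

(3, 8, 1)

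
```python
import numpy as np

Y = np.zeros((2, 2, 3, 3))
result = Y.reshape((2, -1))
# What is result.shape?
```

(2, 18)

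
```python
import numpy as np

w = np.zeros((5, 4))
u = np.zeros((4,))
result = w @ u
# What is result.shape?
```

(5,)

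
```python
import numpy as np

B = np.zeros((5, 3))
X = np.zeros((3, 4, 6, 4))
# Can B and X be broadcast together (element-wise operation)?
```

No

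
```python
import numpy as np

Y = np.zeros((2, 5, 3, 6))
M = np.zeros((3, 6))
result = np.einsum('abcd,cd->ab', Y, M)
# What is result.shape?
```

(2, 5)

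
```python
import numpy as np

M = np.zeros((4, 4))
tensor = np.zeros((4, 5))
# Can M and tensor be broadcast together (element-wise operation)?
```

No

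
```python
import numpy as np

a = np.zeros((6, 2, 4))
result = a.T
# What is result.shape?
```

(4, 2, 6)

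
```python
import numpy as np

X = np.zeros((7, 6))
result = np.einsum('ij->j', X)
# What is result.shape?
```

(6,)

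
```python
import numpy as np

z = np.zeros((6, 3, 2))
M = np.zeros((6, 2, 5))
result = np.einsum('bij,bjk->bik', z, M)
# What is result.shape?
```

(6, 3, 5)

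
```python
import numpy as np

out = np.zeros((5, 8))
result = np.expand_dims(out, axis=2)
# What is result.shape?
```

(5, 8, 1)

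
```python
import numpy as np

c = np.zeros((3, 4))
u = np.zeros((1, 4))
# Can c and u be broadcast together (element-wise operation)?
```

Yes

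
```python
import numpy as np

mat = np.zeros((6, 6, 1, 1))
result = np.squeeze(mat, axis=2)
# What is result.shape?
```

(6, 6, 1)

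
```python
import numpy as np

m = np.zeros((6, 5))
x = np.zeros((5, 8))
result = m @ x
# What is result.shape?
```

(6, 8)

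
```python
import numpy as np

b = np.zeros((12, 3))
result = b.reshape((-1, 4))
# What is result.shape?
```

(9, 4)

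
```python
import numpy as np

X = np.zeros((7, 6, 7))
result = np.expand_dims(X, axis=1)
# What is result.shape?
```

(7, 1, 6, 7)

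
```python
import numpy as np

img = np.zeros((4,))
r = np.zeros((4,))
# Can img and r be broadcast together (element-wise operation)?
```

Yes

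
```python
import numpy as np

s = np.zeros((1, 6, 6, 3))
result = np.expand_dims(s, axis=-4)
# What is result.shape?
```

(1, 1, 6, 6, 3)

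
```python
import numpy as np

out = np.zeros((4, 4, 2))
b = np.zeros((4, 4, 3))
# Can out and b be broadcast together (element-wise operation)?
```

No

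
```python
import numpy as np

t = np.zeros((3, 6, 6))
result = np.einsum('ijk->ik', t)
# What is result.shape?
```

(3, 6)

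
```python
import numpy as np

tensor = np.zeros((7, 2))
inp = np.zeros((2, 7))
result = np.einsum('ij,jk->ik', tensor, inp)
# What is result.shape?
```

(7, 7)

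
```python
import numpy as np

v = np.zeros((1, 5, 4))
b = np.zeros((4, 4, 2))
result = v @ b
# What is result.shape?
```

(4, 5, 2)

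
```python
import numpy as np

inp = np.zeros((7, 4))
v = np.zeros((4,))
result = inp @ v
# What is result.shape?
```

(7,)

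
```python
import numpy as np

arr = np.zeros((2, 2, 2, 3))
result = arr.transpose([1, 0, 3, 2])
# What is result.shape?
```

(2, 2, 3, 2)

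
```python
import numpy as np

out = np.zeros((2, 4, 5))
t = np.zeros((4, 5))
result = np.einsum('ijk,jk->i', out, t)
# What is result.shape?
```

(2,)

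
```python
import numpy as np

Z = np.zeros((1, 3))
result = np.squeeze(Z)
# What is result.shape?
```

(3,)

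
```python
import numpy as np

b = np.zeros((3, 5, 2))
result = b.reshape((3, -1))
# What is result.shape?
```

(3, 10)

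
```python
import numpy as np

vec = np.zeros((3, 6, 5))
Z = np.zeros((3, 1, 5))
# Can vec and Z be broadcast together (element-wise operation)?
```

Yes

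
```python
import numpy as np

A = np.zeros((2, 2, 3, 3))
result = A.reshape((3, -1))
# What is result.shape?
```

(3, 12)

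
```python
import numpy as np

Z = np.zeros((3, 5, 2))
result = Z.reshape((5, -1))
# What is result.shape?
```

(5, 6)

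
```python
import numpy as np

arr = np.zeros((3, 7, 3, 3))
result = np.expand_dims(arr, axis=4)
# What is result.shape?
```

(3, 7, 3, 3, 1)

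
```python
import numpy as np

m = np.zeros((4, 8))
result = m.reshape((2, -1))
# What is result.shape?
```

(2, 16)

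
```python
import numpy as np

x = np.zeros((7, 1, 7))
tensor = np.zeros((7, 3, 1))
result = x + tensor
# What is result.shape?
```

(7, 3, 7)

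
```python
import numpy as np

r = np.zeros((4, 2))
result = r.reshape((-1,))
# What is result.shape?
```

(8,)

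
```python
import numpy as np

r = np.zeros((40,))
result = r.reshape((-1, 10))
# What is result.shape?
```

(4, 10)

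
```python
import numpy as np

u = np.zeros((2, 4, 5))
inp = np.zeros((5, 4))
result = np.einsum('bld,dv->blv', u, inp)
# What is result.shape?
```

(2, 4, 4)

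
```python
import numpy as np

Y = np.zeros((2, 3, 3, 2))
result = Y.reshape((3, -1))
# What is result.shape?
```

(3, 12)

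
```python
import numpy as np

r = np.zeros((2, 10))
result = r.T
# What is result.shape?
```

(10, 2)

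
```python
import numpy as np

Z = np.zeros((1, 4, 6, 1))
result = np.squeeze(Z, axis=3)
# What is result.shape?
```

(1, 4, 6)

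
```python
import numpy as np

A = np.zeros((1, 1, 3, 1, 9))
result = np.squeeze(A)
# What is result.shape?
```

(3, 9)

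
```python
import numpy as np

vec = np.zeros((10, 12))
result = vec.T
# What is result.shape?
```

(12, 10)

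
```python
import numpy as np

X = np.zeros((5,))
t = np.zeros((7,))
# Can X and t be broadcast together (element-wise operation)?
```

No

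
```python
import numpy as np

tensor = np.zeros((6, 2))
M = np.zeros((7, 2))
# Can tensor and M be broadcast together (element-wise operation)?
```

No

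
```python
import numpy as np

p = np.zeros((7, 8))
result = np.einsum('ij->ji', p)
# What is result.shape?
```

(8, 7)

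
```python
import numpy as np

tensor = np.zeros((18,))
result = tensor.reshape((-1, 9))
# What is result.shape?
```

(2, 9)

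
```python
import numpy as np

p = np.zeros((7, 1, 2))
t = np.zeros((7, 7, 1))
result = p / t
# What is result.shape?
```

(7, 7, 2)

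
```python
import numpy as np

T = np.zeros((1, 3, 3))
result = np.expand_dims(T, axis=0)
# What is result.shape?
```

(1, 1, 3, 3)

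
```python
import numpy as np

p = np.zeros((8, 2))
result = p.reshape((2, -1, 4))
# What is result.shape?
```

(2, 2, 4)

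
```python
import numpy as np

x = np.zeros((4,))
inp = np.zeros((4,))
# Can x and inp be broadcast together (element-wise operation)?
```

Yes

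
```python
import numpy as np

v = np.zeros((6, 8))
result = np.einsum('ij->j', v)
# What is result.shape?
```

(8,)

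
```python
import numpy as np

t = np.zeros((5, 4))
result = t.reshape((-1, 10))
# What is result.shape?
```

(2, 10)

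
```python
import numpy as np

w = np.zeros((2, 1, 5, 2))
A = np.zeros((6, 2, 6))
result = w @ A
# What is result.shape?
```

(2, 6, 5, 6)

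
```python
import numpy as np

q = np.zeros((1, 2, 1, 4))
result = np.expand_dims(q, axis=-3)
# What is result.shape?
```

(1, 2, 1, 1, 4)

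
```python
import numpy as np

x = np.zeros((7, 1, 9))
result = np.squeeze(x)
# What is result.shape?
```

(7, 9)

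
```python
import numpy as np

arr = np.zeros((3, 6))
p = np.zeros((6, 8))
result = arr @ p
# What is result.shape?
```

(3, 8)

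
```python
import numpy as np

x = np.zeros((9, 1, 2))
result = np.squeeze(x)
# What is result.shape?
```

(9, 2)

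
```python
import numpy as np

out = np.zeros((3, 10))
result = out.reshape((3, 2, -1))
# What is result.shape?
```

(3, 2, 5)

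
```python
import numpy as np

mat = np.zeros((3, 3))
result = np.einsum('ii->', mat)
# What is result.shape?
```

()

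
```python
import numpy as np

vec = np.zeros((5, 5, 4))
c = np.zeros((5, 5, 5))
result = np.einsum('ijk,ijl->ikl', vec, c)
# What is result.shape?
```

(5, 4, 5)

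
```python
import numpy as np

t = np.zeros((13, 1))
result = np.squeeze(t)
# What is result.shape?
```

(13,)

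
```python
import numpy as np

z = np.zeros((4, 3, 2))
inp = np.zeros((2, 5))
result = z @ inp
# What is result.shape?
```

(4, 3, 5)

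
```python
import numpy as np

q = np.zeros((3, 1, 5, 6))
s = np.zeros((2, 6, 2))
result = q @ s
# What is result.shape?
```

(3, 2, 5, 2)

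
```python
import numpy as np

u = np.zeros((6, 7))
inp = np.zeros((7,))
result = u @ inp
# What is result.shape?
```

(6,)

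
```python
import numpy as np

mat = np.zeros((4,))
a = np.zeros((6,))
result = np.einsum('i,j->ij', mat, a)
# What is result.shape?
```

(4, 6)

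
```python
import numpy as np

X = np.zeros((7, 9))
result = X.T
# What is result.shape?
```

(9, 7)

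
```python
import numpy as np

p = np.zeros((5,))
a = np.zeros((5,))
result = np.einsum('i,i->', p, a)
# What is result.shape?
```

()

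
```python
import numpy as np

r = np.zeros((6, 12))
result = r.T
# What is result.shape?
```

(12, 6)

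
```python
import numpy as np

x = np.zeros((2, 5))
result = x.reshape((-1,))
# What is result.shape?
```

(10,)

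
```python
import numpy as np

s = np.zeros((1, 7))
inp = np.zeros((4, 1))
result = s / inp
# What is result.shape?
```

(4, 7)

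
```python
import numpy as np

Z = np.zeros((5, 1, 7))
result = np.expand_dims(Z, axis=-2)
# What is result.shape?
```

(5, 1, 1, 7)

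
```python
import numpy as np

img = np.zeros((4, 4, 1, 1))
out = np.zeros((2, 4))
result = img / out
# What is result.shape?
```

(4, 4, 2, 4)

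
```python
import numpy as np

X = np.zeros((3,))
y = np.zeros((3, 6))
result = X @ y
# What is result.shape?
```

(6,)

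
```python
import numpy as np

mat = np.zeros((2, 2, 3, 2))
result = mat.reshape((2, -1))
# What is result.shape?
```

(2, 12)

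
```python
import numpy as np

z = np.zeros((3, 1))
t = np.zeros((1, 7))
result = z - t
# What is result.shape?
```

(3, 7)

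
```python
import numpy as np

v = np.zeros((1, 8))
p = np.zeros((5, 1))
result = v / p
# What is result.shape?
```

(5, 8)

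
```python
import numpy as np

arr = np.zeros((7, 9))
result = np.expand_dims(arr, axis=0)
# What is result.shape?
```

(1, 7, 9)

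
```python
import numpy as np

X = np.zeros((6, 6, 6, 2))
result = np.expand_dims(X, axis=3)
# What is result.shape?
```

(6, 6, 6, 1, 2)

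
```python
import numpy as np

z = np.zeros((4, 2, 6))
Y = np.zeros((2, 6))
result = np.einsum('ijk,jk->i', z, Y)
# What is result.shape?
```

(4,)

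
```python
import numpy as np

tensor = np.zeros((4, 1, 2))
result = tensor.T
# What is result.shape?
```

(2, 1, 4)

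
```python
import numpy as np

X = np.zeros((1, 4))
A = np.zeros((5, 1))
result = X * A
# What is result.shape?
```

(5, 4)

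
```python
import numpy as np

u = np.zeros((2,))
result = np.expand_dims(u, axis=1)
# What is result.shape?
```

(2, 1)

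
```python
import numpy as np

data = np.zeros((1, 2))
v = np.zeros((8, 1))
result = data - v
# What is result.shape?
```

(8, 2)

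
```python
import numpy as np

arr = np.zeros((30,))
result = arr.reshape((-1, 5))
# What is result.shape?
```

(6, 5)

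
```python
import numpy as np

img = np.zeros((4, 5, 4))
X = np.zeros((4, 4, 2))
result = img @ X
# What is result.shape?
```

(4, 5, 2)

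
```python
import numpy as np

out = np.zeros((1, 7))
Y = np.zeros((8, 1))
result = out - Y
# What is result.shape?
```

(8, 7)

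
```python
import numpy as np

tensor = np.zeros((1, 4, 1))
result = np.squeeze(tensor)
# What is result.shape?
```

(4,)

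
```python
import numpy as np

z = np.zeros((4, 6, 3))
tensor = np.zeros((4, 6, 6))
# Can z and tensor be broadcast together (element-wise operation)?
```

No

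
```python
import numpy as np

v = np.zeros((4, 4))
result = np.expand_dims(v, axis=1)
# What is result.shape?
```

(4, 1, 4)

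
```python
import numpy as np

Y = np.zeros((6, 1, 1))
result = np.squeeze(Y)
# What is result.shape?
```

(6,)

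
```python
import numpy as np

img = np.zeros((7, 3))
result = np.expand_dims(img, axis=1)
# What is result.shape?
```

(7, 1, 3)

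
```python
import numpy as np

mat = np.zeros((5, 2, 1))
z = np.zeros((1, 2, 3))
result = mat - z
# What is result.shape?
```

(5, 2, 3)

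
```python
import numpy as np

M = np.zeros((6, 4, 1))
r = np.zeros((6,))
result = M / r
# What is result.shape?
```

(6, 4, 6)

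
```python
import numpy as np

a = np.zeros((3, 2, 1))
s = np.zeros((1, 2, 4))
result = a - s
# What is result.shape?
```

(3, 2, 4)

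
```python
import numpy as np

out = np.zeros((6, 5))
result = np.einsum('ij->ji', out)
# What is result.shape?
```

(5, 6)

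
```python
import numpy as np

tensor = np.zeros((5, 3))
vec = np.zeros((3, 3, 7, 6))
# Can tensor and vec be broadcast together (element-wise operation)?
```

No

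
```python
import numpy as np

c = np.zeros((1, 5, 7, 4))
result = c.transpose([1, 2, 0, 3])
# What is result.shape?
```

(5, 7, 1, 4)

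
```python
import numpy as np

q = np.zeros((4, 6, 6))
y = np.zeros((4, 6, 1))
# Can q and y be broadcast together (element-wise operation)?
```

Yes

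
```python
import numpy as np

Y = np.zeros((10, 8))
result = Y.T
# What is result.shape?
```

(8, 10)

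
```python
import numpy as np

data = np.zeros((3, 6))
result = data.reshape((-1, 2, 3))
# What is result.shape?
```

(3, 2, 3)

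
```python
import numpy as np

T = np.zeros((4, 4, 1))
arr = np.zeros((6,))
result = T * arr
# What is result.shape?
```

(4, 4, 6)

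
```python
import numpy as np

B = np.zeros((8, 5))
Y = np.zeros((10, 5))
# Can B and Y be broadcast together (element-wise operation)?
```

No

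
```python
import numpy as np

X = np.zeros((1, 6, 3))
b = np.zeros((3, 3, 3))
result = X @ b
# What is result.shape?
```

(3, 6, 3)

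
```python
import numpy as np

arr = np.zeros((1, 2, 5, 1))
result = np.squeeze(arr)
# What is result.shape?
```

(2, 5)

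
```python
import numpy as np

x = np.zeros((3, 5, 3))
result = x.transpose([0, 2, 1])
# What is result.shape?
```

(3, 3, 5)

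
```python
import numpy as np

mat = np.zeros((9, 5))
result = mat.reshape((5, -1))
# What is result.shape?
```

(5, 9)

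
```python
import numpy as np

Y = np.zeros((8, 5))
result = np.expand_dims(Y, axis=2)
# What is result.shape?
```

(8, 5, 1)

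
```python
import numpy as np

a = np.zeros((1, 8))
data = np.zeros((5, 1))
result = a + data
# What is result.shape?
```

(5, 8)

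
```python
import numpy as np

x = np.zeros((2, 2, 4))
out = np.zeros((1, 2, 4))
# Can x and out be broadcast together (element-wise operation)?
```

Yes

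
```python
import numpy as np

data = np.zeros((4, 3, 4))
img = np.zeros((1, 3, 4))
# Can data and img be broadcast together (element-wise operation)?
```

Yes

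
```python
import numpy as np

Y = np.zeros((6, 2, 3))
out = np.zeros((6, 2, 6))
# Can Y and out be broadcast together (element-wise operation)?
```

No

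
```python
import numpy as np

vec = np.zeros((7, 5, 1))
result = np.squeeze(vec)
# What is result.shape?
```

(7, 5)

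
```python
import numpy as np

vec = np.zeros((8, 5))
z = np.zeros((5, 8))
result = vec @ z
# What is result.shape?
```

(8, 8)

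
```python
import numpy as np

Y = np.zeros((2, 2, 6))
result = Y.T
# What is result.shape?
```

(6, 2, 2)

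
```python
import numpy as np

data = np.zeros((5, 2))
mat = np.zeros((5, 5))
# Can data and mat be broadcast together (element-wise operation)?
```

No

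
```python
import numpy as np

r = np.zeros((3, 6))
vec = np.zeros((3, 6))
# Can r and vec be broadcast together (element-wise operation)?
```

Yes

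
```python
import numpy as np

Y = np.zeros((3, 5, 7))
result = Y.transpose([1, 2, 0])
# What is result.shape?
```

(5, 7, 3)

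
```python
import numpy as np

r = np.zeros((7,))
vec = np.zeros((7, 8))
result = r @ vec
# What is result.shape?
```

(8,)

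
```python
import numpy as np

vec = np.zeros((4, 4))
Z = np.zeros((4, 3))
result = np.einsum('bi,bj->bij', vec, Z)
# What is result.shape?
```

(4, 4, 3)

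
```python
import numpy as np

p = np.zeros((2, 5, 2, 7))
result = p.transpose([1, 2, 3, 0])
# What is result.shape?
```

(5, 2, 7, 2)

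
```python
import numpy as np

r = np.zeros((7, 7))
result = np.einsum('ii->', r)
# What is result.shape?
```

()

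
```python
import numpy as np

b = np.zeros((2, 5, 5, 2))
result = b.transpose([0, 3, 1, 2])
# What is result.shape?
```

(2, 2, 5, 5)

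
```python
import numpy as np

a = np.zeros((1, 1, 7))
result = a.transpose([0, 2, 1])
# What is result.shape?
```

(1, 7, 1)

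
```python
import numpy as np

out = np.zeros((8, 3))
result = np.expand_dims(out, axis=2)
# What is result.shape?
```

(8, 3, 1)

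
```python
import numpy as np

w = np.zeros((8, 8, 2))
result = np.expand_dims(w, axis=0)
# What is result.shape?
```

(1, 8, 8, 2)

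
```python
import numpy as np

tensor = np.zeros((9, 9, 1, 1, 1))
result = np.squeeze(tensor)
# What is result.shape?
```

(9, 9)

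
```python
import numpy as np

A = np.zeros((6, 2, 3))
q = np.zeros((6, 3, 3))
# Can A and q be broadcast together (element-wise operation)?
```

No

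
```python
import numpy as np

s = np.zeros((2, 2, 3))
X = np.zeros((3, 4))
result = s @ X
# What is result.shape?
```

(2, 2, 4)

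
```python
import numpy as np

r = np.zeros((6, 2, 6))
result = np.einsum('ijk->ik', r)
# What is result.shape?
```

(6, 6)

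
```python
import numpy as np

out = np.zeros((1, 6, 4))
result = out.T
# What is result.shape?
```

(4, 6, 1)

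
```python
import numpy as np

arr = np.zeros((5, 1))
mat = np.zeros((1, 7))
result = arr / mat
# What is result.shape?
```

(5, 7)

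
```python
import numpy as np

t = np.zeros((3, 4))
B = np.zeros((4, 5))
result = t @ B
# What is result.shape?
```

(3, 5)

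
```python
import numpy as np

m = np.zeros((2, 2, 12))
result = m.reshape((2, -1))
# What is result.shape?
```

(2, 24)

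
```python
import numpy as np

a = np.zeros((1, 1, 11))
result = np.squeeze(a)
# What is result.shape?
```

(11,)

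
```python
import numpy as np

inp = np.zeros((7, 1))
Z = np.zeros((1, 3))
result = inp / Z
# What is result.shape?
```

(7, 3)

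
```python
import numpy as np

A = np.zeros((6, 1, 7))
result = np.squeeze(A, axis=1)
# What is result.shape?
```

(6, 7)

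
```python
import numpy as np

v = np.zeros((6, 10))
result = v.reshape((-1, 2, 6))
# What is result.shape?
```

(5, 2, 6)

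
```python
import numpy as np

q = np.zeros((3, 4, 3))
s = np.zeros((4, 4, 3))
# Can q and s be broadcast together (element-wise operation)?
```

No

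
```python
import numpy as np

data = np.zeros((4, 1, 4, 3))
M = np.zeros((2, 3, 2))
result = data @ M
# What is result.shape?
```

(4, 2, 4, 2)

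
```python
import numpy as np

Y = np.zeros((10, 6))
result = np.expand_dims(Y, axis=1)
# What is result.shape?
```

(10, 1, 6)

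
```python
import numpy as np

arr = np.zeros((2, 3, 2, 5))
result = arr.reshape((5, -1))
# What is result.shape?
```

(5, 12)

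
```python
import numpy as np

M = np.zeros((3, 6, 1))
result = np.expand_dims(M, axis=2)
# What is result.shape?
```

(3, 6, 1, 1)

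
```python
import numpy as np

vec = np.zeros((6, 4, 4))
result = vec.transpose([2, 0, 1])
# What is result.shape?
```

(4, 6, 4)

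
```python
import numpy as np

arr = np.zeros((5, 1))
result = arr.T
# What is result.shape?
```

(1, 5)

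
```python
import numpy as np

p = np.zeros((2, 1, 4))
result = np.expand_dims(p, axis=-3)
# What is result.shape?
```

(2, 1, 1, 4)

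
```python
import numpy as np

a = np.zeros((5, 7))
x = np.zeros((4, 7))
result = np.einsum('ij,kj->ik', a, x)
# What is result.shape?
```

(5, 4)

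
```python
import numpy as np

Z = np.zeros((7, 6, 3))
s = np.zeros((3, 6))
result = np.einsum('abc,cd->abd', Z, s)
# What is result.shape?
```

(7, 6, 6)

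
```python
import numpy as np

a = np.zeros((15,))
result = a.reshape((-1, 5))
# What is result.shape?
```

(3, 5)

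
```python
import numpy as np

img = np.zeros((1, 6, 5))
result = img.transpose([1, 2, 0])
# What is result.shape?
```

(6, 5, 1)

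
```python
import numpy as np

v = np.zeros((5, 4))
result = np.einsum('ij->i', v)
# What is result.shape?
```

(5,)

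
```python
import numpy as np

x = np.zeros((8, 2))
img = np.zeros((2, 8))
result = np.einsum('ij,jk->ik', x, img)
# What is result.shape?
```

(8, 8)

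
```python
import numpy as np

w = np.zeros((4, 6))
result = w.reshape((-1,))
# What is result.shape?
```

(24,)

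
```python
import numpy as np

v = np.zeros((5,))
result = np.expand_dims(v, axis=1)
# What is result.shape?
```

(5, 1)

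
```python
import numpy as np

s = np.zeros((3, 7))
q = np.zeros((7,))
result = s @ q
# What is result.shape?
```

(3,)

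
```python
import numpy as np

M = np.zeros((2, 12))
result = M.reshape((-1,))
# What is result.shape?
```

(24,)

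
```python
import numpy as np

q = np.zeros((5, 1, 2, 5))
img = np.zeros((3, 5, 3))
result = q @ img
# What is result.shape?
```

(5, 3, 2, 3)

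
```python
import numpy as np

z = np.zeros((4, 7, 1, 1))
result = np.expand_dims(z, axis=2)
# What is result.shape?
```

(4, 7, 1, 1, 1)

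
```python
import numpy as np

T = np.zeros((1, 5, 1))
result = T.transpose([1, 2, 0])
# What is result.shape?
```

(5, 1, 1)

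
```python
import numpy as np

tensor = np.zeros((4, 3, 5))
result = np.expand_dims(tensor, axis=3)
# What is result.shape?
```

(4, 3, 5, 1)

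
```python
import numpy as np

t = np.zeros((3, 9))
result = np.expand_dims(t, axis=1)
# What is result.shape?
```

(3, 1, 9)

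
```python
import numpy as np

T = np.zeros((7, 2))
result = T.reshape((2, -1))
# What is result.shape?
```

(2, 7)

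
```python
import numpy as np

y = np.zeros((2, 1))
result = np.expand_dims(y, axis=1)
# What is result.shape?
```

(2, 1, 1)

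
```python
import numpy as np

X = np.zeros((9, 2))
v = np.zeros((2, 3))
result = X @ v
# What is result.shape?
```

(9, 3)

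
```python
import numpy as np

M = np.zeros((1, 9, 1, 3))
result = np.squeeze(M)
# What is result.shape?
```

(9, 3)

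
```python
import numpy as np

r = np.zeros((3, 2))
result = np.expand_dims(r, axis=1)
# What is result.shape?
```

(3, 1, 2)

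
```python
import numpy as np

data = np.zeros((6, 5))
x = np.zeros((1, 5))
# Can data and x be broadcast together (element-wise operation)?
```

Yes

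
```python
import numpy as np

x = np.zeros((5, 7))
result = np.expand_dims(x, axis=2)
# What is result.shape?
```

(5, 7, 1)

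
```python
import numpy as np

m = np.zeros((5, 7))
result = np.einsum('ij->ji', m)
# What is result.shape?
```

(7, 5)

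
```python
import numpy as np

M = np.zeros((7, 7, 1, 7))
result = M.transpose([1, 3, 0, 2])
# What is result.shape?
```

(7, 7, 7, 1)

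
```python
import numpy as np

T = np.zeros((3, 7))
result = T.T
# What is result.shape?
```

(7, 3)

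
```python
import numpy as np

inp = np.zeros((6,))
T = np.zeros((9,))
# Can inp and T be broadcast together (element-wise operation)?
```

No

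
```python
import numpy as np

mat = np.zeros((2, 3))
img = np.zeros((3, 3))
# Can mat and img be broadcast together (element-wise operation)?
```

No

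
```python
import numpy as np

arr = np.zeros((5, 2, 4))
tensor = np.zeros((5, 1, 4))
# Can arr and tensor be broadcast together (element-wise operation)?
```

Yes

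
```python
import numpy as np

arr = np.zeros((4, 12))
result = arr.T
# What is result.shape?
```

(12, 4)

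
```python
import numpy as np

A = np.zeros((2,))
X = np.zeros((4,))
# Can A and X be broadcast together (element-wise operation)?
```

No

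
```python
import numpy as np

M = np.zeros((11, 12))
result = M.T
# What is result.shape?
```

(12, 11)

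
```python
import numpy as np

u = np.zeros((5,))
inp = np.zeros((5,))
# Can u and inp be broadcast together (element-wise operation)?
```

Yes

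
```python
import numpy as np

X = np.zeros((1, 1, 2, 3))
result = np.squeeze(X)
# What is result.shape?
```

(2, 3)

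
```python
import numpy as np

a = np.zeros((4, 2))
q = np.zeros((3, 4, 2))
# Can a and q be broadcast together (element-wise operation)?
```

Yes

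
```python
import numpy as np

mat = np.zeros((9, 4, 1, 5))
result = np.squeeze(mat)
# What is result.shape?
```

(9, 4, 5)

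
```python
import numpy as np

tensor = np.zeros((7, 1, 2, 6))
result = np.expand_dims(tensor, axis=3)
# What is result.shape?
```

(7, 1, 2, 1, 6)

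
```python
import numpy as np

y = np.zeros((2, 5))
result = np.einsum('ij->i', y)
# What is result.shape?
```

(2,)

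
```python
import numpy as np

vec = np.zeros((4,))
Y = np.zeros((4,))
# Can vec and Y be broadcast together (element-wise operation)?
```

Yes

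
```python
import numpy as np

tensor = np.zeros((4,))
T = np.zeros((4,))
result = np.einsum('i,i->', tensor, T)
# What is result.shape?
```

()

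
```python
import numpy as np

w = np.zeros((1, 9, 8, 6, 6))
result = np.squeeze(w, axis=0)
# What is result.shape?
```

(9, 8, 6, 6)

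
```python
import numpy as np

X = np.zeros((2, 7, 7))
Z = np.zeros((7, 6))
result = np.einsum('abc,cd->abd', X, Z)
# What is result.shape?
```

(2, 7, 6)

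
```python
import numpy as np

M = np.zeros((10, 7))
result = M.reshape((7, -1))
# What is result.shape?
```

(7, 10)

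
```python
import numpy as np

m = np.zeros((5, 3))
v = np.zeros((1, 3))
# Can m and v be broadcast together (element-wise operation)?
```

Yes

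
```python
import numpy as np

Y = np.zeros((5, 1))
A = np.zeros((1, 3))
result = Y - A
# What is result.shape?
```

(5, 3)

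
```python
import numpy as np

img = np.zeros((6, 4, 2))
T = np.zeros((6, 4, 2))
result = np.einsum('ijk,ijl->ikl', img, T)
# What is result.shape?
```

(6, 2, 2)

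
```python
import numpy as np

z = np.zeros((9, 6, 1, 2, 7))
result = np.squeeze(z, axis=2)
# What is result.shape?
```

(9, 6, 2, 7)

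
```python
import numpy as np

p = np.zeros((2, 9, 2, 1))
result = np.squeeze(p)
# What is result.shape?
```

(2, 9, 2)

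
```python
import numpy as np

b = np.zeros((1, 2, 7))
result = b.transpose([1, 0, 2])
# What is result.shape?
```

(2, 1, 7)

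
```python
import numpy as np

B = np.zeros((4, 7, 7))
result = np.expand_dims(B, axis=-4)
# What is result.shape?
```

(1, 4, 7, 7)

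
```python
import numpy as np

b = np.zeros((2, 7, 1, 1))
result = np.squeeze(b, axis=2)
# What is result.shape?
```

(2, 7, 1)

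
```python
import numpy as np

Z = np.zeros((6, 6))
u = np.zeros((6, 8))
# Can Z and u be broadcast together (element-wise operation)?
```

No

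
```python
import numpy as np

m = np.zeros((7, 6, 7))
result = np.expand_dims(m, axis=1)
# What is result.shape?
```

(7, 1, 6, 7)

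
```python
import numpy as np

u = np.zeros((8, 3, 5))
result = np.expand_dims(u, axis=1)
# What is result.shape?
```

(8, 1, 3, 5)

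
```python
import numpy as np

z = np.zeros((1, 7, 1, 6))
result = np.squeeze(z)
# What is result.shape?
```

(7, 6)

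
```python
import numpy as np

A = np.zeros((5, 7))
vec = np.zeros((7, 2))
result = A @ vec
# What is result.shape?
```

(5, 2)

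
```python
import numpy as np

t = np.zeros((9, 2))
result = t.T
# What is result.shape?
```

(2, 9)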